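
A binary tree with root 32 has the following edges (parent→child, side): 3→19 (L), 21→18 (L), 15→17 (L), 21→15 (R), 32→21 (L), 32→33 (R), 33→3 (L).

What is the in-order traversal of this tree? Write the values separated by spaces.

In-order visits the left subtree, then the node, then the right subtree.
At 32: go left to 21.
  At 21: go left to 18.
    18 is a leaf — visit 18.
  Visit 21.
  At 21: go right to 15.
    At 15: go left to 17.
      17 is a leaf — visit 17.
    Visit 15.
    At 15: no right child.
Visit 32.
At 32: go right to 33.
  At 33: go left to 3.
    At 3: go left to 19.
      19 is a leaf — visit 19.
    Visit 3.
    At 3: no right child.
  Visit 33.
  At 33: no right child.

18 21 17 15 32 19 3 33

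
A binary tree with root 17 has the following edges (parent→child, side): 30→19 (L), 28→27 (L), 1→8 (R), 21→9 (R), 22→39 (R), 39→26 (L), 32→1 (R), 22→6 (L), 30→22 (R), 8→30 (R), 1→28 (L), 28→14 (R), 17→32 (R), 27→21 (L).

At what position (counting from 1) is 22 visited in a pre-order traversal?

12

Pre-order visits the node, then its left subtree, then its right subtree.
Visit 17.
At 17: no left child.
At 17: go right to 32.
  Visit 32.
  At 32: no left child.
  At 32: go right to 1.
    Visit 1.
    At 1: go left to 28.
      Visit 28.
      At 28: go left to 27.
        Visit 27.
        At 27: go left to 21.
          Visit 21.
          At 21: no left child.
          At 21: go right to 9.
            9 is a leaf — visit 9.
        At 27: no right child.
      At 28: go right to 14.
        14 is a leaf — visit 14.
    At 1: go right to 8.
      Visit 8.
      At 8: no left child.
      At 8: go right to 30.
        Visit 30.
        At 30: go left to 19.
          19 is a leaf — visit 19.
        At 30: go right to 22.
          Visit 22.
          At 22: go left to 6.
            6 is a leaf — visit 6.
          At 22: go right to 39.
            Visit 39.
            At 39: go left to 26.
              26 is a leaf — visit 26.
            At 39: no right child.
Full pre-order sequence: 17, 32, 1, 28, 27, 21, 9, 14, 8, 30, 19, 22, 6, 39, 26.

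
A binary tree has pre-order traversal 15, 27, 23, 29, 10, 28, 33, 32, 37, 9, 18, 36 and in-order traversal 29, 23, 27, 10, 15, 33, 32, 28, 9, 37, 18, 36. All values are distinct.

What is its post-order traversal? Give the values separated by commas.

29, 23, 10, 27, 32, 33, 9, 36, 18, 37, 28, 15

The first element of pre-order is the root; it splits in-order into left and right subtrees.
Root 15: left subtree has 4 nodes {29, 23, 27, 10}, right has 7 {33, 32, 28, 9, 37, 18, 36}.
  Root 27: left subtree has 2 nodes {29, 23}, right has 1 {10}.
    Root 23: left subtree has 1 node {29}, right has 0 { }.
  Root 28: left subtree has 2 nodes {33, 32}, right has 4 {9, 37, 18, 36}.
    Root 33: left subtree has 0 nodes { }, right has 1 {32}.
    Root 37: left subtree has 1 node {9}, right has 2 {18, 36}.
      Root 18: left subtree has 0 nodes { }, right has 1 {36}.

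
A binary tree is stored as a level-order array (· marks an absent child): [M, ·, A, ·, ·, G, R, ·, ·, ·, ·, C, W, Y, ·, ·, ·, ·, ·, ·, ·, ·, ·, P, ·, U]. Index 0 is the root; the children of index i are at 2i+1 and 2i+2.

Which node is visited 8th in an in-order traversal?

In-order visits the left subtree, then the node, then the right subtree.
At M: no left child.
Visit M.
At M: go right to A.
  At A: go left to G.
    At G: go left to C.
      At C: go left to P.
        P is a leaf — visit P.
      Visit C.
      At C: no right child.
    Visit G.
    At G: go right to W.
      At W: go left to U.
        U is a leaf — visit U.
      Visit W.
      At W: no right child.
  Visit A.
  At A: go right to R.
    At R: go left to Y.
      Y is a leaf — visit Y.
    Visit R.
    At R: no right child.
Full in-order sequence: M, P, C, G, U, W, A, Y, R.

Y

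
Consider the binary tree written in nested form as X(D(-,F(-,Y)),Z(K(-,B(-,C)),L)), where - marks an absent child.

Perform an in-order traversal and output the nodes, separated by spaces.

In-order visits the left subtree, then the node, then the right subtree.
At X: go left to D.
  At D: no left child.
  Visit D.
  At D: go right to F.
    At F: no left child.
    Visit F.
    At F: go right to Y.
      Y is a leaf — visit Y.
Visit X.
At X: go right to Z.
  At Z: go left to K.
    At K: no left child.
    Visit K.
    At K: go right to B.
      At B: no left child.
      Visit B.
      At B: go right to C.
        C is a leaf — visit C.
  Visit Z.
  At Z: go right to L.
    L is a leaf — visit L.

D F Y X K B C Z L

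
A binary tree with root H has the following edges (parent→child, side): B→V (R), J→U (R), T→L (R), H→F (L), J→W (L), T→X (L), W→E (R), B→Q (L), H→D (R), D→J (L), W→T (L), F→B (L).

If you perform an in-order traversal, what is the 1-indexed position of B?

2

In-order visits the left subtree, then the node, then the right subtree.
At H: go left to F.
  At F: go left to B.
    At B: go left to Q.
      Q is a leaf — visit Q.
    Visit B.
    At B: go right to V.
      V is a leaf — visit V.
  Visit F.
  At F: no right child.
Visit H.
At H: go right to D.
  At D: go left to J.
    At J: go left to W.
      At W: go left to T.
        At T: go left to X.
          X is a leaf — visit X.
        Visit T.
        At T: go right to L.
          L is a leaf — visit L.
      Visit W.
      At W: go right to E.
        E is a leaf — visit E.
    Visit J.
    At J: go right to U.
      U is a leaf — visit U.
  Visit D.
  At D: no right child.
Full in-order sequence: Q, B, V, F, H, X, T, L, W, E, J, U, D.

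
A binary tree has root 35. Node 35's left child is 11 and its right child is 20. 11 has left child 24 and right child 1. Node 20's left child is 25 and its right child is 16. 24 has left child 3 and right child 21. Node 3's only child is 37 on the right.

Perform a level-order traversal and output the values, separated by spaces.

Level-order visits nodes level by level from the root, left to right within each level.
Level 0: 35
Level 1: 11, 20
Level 2: 24, 1, 25, 16
Level 3: 3, 21
Level 4: 37

35 11 20 24 1 25 16 3 21 37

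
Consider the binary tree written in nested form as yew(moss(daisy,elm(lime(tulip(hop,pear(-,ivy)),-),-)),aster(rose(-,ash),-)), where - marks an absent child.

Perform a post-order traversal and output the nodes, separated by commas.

Post-order visits the left subtree, then the right subtree, then the node.
At yew: go left to moss.
  At moss: go left to daisy.
    daisy is a leaf — visit daisy.
  At moss: go right to elm.
    At elm: go left to lime.
      At lime: go left to tulip.
        At tulip: go left to hop.
          hop is a leaf — visit hop.
        At tulip: go right to pear.
          At pear: no left child.
          At pear: go right to ivy.
            ivy is a leaf — visit ivy.
          Visit pear.
        Visit tulip.
      At lime: no right child.
      Visit lime.
    At elm: no right child.
    Visit elm.
  Visit moss.
At yew: go right to aster.
  At aster: go left to rose.
    At rose: no left child.
    At rose: go right to ash.
      ash is a leaf — visit ash.
    Visit rose.
  At aster: no right child.
  Visit aster.
Visit yew.

daisy, hop, ivy, pear, tulip, lime, elm, moss, ash, rose, aster, yew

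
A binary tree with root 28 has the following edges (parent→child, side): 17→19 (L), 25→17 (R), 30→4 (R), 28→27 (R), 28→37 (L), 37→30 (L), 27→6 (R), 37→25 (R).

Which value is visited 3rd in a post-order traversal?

19

Post-order visits the left subtree, then the right subtree, then the node.
At 28: go left to 37.
  At 37: go left to 30.
    At 30: no left child.
    At 30: go right to 4.
      4 is a leaf — visit 4.
    Visit 30.
  At 37: go right to 25.
    At 25: no left child.
    At 25: go right to 17.
      At 17: go left to 19.
        19 is a leaf — visit 19.
      At 17: no right child.
      Visit 17.
    Visit 25.
  Visit 37.
At 28: go right to 27.
  At 27: no left child.
  At 27: go right to 6.
    6 is a leaf — visit 6.
  Visit 27.
Visit 28.
Full post-order sequence: 4, 30, 19, 17, 25, 37, 6, 27, 28.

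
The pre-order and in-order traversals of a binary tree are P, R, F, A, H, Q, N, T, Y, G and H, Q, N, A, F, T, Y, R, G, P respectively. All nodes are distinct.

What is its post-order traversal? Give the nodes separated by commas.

The first element of pre-order is the root; it splits in-order into left and right subtrees.
Root P: left subtree has 9 nodes {H, Q, N, A, F, T, Y, R, G}, right has 0 { }.
  Root R: left subtree has 7 nodes {H, Q, N, A, F, T, Y}, right has 1 {G}.
    Root F: left subtree has 4 nodes {H, Q, N, A}, right has 2 {T, Y}.
      Root A: left subtree has 3 nodes {H, Q, N}, right has 0 { }.
        Root H: left subtree has 0 nodes { }, right has 2 {Q, N}.
          Root Q: left subtree has 0 nodes { }, right has 1 {N}.
      Root T: left subtree has 0 nodes { }, right has 1 {Y}.

N, Q, H, A, Y, T, F, G, R, P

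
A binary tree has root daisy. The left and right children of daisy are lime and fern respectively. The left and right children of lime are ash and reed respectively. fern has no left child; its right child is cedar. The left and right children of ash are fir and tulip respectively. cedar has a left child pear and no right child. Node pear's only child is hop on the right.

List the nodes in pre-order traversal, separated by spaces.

Pre-order visits the node, then its left subtree, then its right subtree.
Visit daisy.
At daisy: go left to lime.
  Visit lime.
  At lime: go left to ash.
    Visit ash.
    At ash: go left to fir.
      fir is a leaf — visit fir.
    At ash: go right to tulip.
      tulip is a leaf — visit tulip.
  At lime: go right to reed.
    reed is a leaf — visit reed.
At daisy: go right to fern.
  Visit fern.
  At fern: no left child.
  At fern: go right to cedar.
    Visit cedar.
    At cedar: go left to pear.
      Visit pear.
      At pear: no left child.
      At pear: go right to hop.
        hop is a leaf — visit hop.
    At cedar: no right child.

daisy lime ash fir tulip reed fern cedar pear hop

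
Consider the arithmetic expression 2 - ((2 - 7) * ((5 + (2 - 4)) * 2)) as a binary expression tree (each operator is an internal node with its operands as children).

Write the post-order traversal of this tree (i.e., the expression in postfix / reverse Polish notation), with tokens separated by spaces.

Post-order on an expression tree gives postfix notation: for each operator, emit left operand, right operand, then the operator.

2 2 7 - 5 2 4 - + 2 * * -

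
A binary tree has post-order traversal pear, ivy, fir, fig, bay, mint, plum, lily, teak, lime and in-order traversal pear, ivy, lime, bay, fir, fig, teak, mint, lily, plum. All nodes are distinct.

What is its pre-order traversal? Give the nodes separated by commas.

The last element of post-order is the root; it splits in-order into left and right subtrees.
Root lime: left subtree has 2 nodes {pear, ivy}, right has 7 {bay, fir, fig, teak, mint, lily, plum}.
  Root ivy: left subtree has 1 node {pear}, right has 0 { }.
  Root teak: left subtree has 3 nodes {bay, fir, fig}, right has 3 {mint, lily, plum}.
    Root bay: left subtree has 0 nodes { }, right has 2 {fir, fig}.
      Root fig: left subtree has 1 node {fir}, right has 0 { }.
    Root lily: left subtree has 1 node {mint}, right has 1 {plum}.

lime, ivy, pear, teak, bay, fig, fir, lily, mint, plum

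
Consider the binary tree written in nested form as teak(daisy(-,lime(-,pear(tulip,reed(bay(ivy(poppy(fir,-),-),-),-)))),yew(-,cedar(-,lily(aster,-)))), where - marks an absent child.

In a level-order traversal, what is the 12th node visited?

ivy

Level-order visits nodes level by level from the root, left to right within each level.
Level 0: teak
Level 1: daisy, yew
Level 2: lime, cedar
Level 3: pear, lily
Level 4: tulip, reed, aster
Level 5: bay
Level 6: ivy
Level 7: poppy
Level 8: fir
Full level-order sequence: teak, daisy, yew, lime, cedar, pear, lily, tulip, reed, aster, bay, ivy, poppy, fir.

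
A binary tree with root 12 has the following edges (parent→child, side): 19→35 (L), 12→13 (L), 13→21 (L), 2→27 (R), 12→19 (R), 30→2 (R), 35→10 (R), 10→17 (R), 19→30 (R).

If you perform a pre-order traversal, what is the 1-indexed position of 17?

7

Pre-order visits the node, then its left subtree, then its right subtree.
Visit 12.
At 12: go left to 13.
  Visit 13.
  At 13: go left to 21.
    21 is a leaf — visit 21.
  At 13: no right child.
At 12: go right to 19.
  Visit 19.
  At 19: go left to 35.
    Visit 35.
    At 35: no left child.
    At 35: go right to 10.
      Visit 10.
      At 10: no left child.
      At 10: go right to 17.
        17 is a leaf — visit 17.
  At 19: go right to 30.
    Visit 30.
    At 30: no left child.
    At 30: go right to 2.
      Visit 2.
      At 2: no left child.
      At 2: go right to 27.
        27 is a leaf — visit 27.
Full pre-order sequence: 12, 13, 21, 19, 35, 10, 17, 30, 2, 27.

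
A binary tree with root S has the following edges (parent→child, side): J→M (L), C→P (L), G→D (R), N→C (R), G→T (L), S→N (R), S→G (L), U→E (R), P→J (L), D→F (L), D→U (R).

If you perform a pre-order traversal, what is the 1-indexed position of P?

Pre-order visits the node, then its left subtree, then its right subtree.
Visit S.
At S: go left to G.
  Visit G.
  At G: go left to T.
    T is a leaf — visit T.
  At G: go right to D.
    Visit D.
    At D: go left to F.
      F is a leaf — visit F.
    At D: go right to U.
      Visit U.
      At U: no left child.
      At U: go right to E.
        E is a leaf — visit E.
At S: go right to N.
  Visit N.
  At N: no left child.
  At N: go right to C.
    Visit C.
    At C: go left to P.
      Visit P.
      At P: go left to J.
        Visit J.
        At J: go left to M.
          M is a leaf — visit M.
        At J: no right child.
      At P: no right child.
    At C: no right child.
Full pre-order sequence: S, G, T, D, F, U, E, N, C, P, J, M.

10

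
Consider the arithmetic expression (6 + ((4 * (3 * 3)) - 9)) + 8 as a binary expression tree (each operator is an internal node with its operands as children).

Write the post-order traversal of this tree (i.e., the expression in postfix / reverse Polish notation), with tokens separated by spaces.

6 4 3 3 * * 9 - + 8 +

Post-order on an expression tree gives postfix notation: for each operator, emit left operand, right operand, then the operator.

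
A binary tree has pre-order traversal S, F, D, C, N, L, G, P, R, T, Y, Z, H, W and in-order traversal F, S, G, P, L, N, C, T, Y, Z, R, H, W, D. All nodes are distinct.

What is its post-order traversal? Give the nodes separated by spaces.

F P G L N Z Y T W H R C D S

The first element of pre-order is the root; it splits in-order into left and right subtrees.
Root S: left subtree has 1 node {F}, right has 12 {G, P, L, N, C, T, Y, Z, R, H, W, D}.
  Root D: left subtree has 11 nodes {G, P, L, N, C, T, Y, Z, R, H, W}, right has 0 { }.
    Root C: left subtree has 4 nodes {G, P, L, N}, right has 6 {T, Y, Z, R, H, W}.
      Root N: left subtree has 3 nodes {G, P, L}, right has 0 { }.
        Root L: left subtree has 2 nodes {G, P}, right has 0 { }.
          Root G: left subtree has 0 nodes { }, right has 1 {P}.
      Root R: left subtree has 3 nodes {T, Y, Z}, right has 2 {H, W}.
        Root T: left subtree has 0 nodes { }, right has 2 {Y, Z}.
          Root Y: left subtree has 0 nodes { }, right has 1 {Z}.
        Root H: left subtree has 0 nodes { }, right has 1 {W}.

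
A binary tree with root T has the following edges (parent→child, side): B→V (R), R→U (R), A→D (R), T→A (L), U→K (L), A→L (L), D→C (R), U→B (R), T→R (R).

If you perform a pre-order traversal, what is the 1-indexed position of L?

3

Pre-order visits the node, then its left subtree, then its right subtree.
Visit T.
At T: go left to A.
  Visit A.
  At A: go left to L.
    L is a leaf — visit L.
  At A: go right to D.
    Visit D.
    At D: no left child.
    At D: go right to C.
      C is a leaf — visit C.
At T: go right to R.
  Visit R.
  At R: no left child.
  At R: go right to U.
    Visit U.
    At U: go left to K.
      K is a leaf — visit K.
    At U: go right to B.
      Visit B.
      At B: no left child.
      At B: go right to V.
        V is a leaf — visit V.
Full pre-order sequence: T, A, L, D, C, R, U, K, B, V.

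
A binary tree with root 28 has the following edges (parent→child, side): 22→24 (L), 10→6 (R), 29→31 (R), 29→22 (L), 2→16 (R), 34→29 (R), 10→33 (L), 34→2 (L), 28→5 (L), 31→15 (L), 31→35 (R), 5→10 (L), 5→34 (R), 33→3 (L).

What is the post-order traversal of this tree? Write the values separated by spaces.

Post-order visits the left subtree, then the right subtree, then the node.
At 28: go left to 5.
  At 5: go left to 10.
    At 10: go left to 33.
      At 33: go left to 3.
        3 is a leaf — visit 3.
      At 33: no right child.
      Visit 33.
    At 10: go right to 6.
      6 is a leaf — visit 6.
    Visit 10.
  At 5: go right to 34.
    At 34: go left to 2.
      At 2: no left child.
      At 2: go right to 16.
        16 is a leaf — visit 16.
      Visit 2.
    At 34: go right to 29.
      At 29: go left to 22.
        At 22: go left to 24.
          24 is a leaf — visit 24.
        At 22: no right child.
        Visit 22.
      At 29: go right to 31.
        At 31: go left to 15.
          15 is a leaf — visit 15.
        At 31: go right to 35.
          35 is a leaf — visit 35.
        Visit 31.
      Visit 29.
    Visit 34.
  Visit 5.
At 28: no right child.
Visit 28.

3 33 6 10 16 2 24 22 15 35 31 29 34 5 28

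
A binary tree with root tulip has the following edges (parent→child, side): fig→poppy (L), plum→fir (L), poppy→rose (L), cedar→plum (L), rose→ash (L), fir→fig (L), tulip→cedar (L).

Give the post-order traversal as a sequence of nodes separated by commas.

Post-order visits the left subtree, then the right subtree, then the node.
At tulip: go left to cedar.
  At cedar: go left to plum.
    At plum: go left to fir.
      At fir: go left to fig.
        At fig: go left to poppy.
          At poppy: go left to rose.
            At rose: go left to ash.
              ash is a leaf — visit ash.
            At rose: no right child.
            Visit rose.
          At poppy: no right child.
          Visit poppy.
        At fig: no right child.
        Visit fig.
      At fir: no right child.
      Visit fir.
    At plum: no right child.
    Visit plum.
  At cedar: no right child.
  Visit cedar.
At tulip: no right child.
Visit tulip.

ash, rose, poppy, fig, fir, plum, cedar, tulip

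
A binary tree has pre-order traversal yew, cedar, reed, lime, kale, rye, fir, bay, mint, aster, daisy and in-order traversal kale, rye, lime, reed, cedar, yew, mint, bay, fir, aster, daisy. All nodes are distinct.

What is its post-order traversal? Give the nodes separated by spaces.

rye kale lime reed cedar mint bay daisy aster fir yew

The first element of pre-order is the root; it splits in-order into left and right subtrees.
Root yew: left subtree has 5 nodes {kale, rye, lime, reed, cedar}, right has 5 {mint, bay, fir, aster, daisy}.
  Root cedar: left subtree has 4 nodes {kale, rye, lime, reed}, right has 0 { }.
    Root reed: left subtree has 3 nodes {kale, rye, lime}, right has 0 { }.
      Root lime: left subtree has 2 nodes {kale, rye}, right has 0 { }.
        Root kale: left subtree has 0 nodes { }, right has 1 {rye}.
  Root fir: left subtree has 2 nodes {mint, bay}, right has 2 {aster, daisy}.
    Root bay: left subtree has 1 node {mint}, right has 0 { }.
    Root aster: left subtree has 0 nodes { }, right has 1 {daisy}.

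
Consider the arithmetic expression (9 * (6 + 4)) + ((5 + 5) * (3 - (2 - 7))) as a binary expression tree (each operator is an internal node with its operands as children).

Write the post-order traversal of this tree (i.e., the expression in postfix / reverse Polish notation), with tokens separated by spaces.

Post-order on an expression tree gives postfix notation: for each operator, emit left operand, right operand, then the operator.

9 6 4 + * 5 5 + 3 2 7 - - * +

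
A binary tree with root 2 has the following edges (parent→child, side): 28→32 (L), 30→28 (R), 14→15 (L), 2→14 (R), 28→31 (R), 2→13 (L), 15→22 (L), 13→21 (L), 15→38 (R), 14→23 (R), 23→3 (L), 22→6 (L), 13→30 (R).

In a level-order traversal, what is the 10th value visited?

Level-order visits nodes level by level from the root, left to right within each level.
Level 0: 2
Level 1: 13, 14
Level 2: 21, 30, 15, 23
Level 3: 28, 22, 38, 3
Level 4: 32, 31, 6
Full level-order sequence: 2, 13, 14, 21, 30, 15, 23, 28, 22, 38, 3, 32, 31, 6.

38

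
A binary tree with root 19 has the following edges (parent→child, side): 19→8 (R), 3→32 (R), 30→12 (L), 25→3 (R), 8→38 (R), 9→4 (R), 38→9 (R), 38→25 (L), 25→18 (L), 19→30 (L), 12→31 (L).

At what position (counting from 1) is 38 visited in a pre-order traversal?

Pre-order visits the node, then its left subtree, then its right subtree.
Visit 19.
At 19: go left to 30.
  Visit 30.
  At 30: go left to 12.
    Visit 12.
    At 12: go left to 31.
      31 is a leaf — visit 31.
    At 12: no right child.
  At 30: no right child.
At 19: go right to 8.
  Visit 8.
  At 8: no left child.
  At 8: go right to 38.
    Visit 38.
    At 38: go left to 25.
      Visit 25.
      At 25: go left to 18.
        18 is a leaf — visit 18.
      At 25: go right to 3.
        Visit 3.
        At 3: no left child.
        At 3: go right to 32.
          32 is a leaf — visit 32.
    At 38: go right to 9.
      Visit 9.
      At 9: no left child.
      At 9: go right to 4.
        4 is a leaf — visit 4.
Full pre-order sequence: 19, 30, 12, 31, 8, 38, 25, 18, 3, 32, 9, 4.

6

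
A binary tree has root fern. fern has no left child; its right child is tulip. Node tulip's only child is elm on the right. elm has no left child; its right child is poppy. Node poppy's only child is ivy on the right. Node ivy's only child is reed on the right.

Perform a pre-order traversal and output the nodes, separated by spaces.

Pre-order visits the node, then its left subtree, then its right subtree.
Visit fern.
At fern: no left child.
At fern: go right to tulip.
  Visit tulip.
  At tulip: no left child.
  At tulip: go right to elm.
    Visit elm.
    At elm: no left child.
    At elm: go right to poppy.
      Visit poppy.
      At poppy: no left child.
      At poppy: go right to ivy.
        Visit ivy.
        At ivy: no left child.
        At ivy: go right to reed.
          reed is a leaf — visit reed.

fern tulip elm poppy ivy reed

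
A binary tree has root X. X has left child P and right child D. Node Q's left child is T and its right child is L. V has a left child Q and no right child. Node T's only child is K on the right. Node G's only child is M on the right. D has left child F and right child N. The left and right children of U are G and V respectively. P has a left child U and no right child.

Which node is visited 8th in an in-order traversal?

In-order visits the left subtree, then the node, then the right subtree.
At X: go left to P.
  At P: go left to U.
    At U: go left to G.
      At G: no left child.
      Visit G.
      At G: go right to M.
        M is a leaf — visit M.
    Visit U.
    At U: go right to V.
      At V: go left to Q.
        At Q: go left to T.
          At T: no left child.
          Visit T.
          At T: go right to K.
            K is a leaf — visit K.
        Visit Q.
        At Q: go right to L.
          L is a leaf — visit L.
      Visit V.
      At V: no right child.
  Visit P.
  At P: no right child.
Visit X.
At X: go right to D.
  At D: go left to F.
    F is a leaf — visit F.
  Visit D.
  At D: go right to N.
    N is a leaf — visit N.
Full in-order sequence: G, M, U, T, K, Q, L, V, P, X, F, D, N.

V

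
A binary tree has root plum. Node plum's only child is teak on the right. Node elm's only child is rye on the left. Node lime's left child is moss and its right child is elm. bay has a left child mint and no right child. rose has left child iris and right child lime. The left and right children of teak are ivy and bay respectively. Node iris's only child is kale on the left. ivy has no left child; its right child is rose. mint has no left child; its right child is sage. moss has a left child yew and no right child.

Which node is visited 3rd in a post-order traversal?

yew

Post-order visits the left subtree, then the right subtree, then the node.
At plum: no left child.
At plum: go right to teak.
  At teak: go left to ivy.
    At ivy: no left child.
    At ivy: go right to rose.
      At rose: go left to iris.
        At iris: go left to kale.
          kale is a leaf — visit kale.
        At iris: no right child.
        Visit iris.
      At rose: go right to lime.
        At lime: go left to moss.
          At moss: go left to yew.
            yew is a leaf — visit yew.
          At moss: no right child.
          Visit moss.
        At lime: go right to elm.
          At elm: go left to rye.
            rye is a leaf — visit rye.
          At elm: no right child.
          Visit elm.
        Visit lime.
      Visit rose.
    Visit ivy.
  At teak: go right to bay.
    At bay: go left to mint.
      At mint: no left child.
      At mint: go right to sage.
        sage is a leaf — visit sage.
      Visit mint.
    At bay: no right child.
    Visit bay.
  Visit teak.
Visit plum.
Full post-order sequence: kale, iris, yew, moss, rye, elm, lime, rose, ivy, sage, mint, bay, teak, plum.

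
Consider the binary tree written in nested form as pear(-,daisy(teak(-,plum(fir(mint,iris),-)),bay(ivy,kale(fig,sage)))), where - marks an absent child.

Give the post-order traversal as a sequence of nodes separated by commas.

Post-order visits the left subtree, then the right subtree, then the node.
At pear: no left child.
At pear: go right to daisy.
  At daisy: go left to teak.
    At teak: no left child.
    At teak: go right to plum.
      At plum: go left to fir.
        At fir: go left to mint.
          mint is a leaf — visit mint.
        At fir: go right to iris.
          iris is a leaf — visit iris.
        Visit fir.
      At plum: no right child.
      Visit plum.
    Visit teak.
  At daisy: go right to bay.
    At bay: go left to ivy.
      ivy is a leaf — visit ivy.
    At bay: go right to kale.
      At kale: go left to fig.
        fig is a leaf — visit fig.
      At kale: go right to sage.
        sage is a leaf — visit sage.
      Visit kale.
    Visit bay.
  Visit daisy.
Visit pear.

mint, iris, fir, plum, teak, ivy, fig, sage, kale, bay, daisy, pear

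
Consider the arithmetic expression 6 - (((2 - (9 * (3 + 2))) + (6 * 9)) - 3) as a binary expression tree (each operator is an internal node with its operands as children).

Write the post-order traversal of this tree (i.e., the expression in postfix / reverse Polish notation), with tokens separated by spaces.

Post-order on an expression tree gives postfix notation: for each operator, emit left operand, right operand, then the operator.

6 2 9 3 2 + * - 6 9 * + 3 - -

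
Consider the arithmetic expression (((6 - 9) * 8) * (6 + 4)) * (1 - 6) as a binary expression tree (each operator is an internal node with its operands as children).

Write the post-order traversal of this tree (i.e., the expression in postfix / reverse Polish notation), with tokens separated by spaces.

6 9 - 8 * 6 4 + * 1 6 - *

Post-order on an expression tree gives postfix notation: for each operator, emit left operand, right operand, then the operator.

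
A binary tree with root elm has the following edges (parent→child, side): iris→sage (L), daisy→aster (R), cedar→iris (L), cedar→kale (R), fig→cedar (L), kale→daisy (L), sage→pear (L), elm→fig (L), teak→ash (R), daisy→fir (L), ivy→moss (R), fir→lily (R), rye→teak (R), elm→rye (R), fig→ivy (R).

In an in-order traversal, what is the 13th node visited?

In-order visits the left subtree, then the node, then the right subtree.
At elm: go left to fig.
  At fig: go left to cedar.
    At cedar: go left to iris.
      At iris: go left to sage.
        At sage: go left to pear.
          pear is a leaf — visit pear.
        Visit sage.
        At sage: no right child.
      Visit iris.
      At iris: no right child.
    Visit cedar.
    At cedar: go right to kale.
      At kale: go left to daisy.
        At daisy: go left to fir.
          At fir: no left child.
          Visit fir.
          At fir: go right to lily.
            lily is a leaf — visit lily.
        Visit daisy.
        At daisy: go right to aster.
          aster is a leaf — visit aster.
      Visit kale.
      At kale: no right child.
  Visit fig.
  At fig: go right to ivy.
    At ivy: no left child.
    Visit ivy.
    At ivy: go right to moss.
      moss is a leaf — visit moss.
Visit elm.
At elm: go right to rye.
  At rye: no left child.
  Visit rye.
  At rye: go right to teak.
    At teak: no left child.
    Visit teak.
    At teak: go right to ash.
      ash is a leaf — visit ash.
Full in-order sequence: pear, sage, iris, cedar, fir, lily, daisy, aster, kale, fig, ivy, moss, elm, rye, teak, ash.

elm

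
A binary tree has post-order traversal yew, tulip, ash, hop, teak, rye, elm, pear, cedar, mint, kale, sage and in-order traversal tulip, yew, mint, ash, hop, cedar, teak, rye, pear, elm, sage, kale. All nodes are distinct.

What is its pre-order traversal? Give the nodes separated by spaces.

The last element of post-order is the root; it splits in-order into left and right subtrees.
Root sage: left subtree has 10 nodes {tulip, yew, mint, ash, hop, cedar, teak, rye, pear, elm}, right has 1 {kale}.
  Root mint: left subtree has 2 nodes {tulip, yew}, right has 7 {ash, hop, cedar, teak, rye, pear, elm}.
    Root tulip: left subtree has 0 nodes { }, right has 1 {yew}.
    Root cedar: left subtree has 2 nodes {ash, hop}, right has 4 {teak, rye, pear, elm}.
      Root hop: left subtree has 1 node {ash}, right has 0 { }.
      Root pear: left subtree has 2 nodes {teak, rye}, right has 1 {elm}.
        Root rye: left subtree has 1 node {teak}, right has 0 { }.

sage mint tulip yew cedar hop ash pear rye teak elm kale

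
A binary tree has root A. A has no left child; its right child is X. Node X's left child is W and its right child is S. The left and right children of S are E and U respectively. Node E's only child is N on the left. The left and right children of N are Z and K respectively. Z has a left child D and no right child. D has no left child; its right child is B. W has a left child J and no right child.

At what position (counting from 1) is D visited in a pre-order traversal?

9

Pre-order visits the node, then its left subtree, then its right subtree.
Visit A.
At A: no left child.
At A: go right to X.
  Visit X.
  At X: go left to W.
    Visit W.
    At W: go left to J.
      J is a leaf — visit J.
    At W: no right child.
  At X: go right to S.
    Visit S.
    At S: go left to E.
      Visit E.
      At E: go left to N.
        Visit N.
        At N: go left to Z.
          Visit Z.
          At Z: go left to D.
            Visit D.
            At D: no left child.
            At D: go right to B.
              B is a leaf — visit B.
          At Z: no right child.
        At N: go right to K.
          K is a leaf — visit K.
      At E: no right child.
    At S: go right to U.
      U is a leaf — visit U.
Full pre-order sequence: A, X, W, J, S, E, N, Z, D, B, K, U.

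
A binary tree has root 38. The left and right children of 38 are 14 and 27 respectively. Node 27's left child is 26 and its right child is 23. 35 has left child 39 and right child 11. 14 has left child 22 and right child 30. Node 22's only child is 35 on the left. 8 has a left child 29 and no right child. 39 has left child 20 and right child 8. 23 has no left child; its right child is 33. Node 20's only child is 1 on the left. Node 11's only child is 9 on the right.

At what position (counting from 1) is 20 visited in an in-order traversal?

In-order visits the left subtree, then the node, then the right subtree.
At 38: go left to 14.
  At 14: go left to 22.
    At 22: go left to 35.
      At 35: go left to 39.
        At 39: go left to 20.
          At 20: go left to 1.
            1 is a leaf — visit 1.
          Visit 20.
          At 20: no right child.
        Visit 39.
        At 39: go right to 8.
          At 8: go left to 29.
            29 is a leaf — visit 29.
          Visit 8.
          At 8: no right child.
      Visit 35.
      At 35: go right to 11.
        At 11: no left child.
        Visit 11.
        At 11: go right to 9.
          9 is a leaf — visit 9.
    Visit 22.
    At 22: no right child.
  Visit 14.
  At 14: go right to 30.
    30 is a leaf — visit 30.
Visit 38.
At 38: go right to 27.
  At 27: go left to 26.
    26 is a leaf — visit 26.
  Visit 27.
  At 27: go right to 23.
    At 23: no left child.
    Visit 23.
    At 23: go right to 33.
      33 is a leaf — visit 33.
Full in-order sequence: 1, 20, 39, 29, 8, 35, 11, 9, 22, 14, 30, 38, 26, 27, 23, 33.

2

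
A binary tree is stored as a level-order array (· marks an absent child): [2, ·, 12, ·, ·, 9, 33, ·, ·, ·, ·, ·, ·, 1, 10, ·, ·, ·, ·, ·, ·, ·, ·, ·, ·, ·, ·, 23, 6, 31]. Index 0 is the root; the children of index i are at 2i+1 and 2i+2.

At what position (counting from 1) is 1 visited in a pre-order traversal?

Pre-order visits the node, then its left subtree, then its right subtree.
Visit 2.
At 2: no left child.
At 2: go right to 12.
  Visit 12.
  At 12: go left to 9.
    9 is a leaf — visit 9.
  At 12: go right to 33.
    Visit 33.
    At 33: go left to 1.
      Visit 1.
      At 1: go left to 23.
        23 is a leaf — visit 23.
      At 1: go right to 6.
        6 is a leaf — visit 6.
    At 33: go right to 10.
      Visit 10.
      At 10: go left to 31.
        31 is a leaf — visit 31.
      At 10: no right child.
Full pre-order sequence: 2, 12, 9, 33, 1, 23, 6, 10, 31.

5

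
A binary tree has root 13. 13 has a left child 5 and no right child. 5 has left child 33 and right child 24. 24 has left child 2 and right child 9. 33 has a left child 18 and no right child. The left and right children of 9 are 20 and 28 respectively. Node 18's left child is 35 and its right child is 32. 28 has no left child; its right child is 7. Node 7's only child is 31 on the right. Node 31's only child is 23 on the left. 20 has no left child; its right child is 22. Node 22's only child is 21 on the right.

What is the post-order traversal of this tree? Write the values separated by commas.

Post-order visits the left subtree, then the right subtree, then the node.
At 13: go left to 5.
  At 5: go left to 33.
    At 33: go left to 18.
      At 18: go left to 35.
        35 is a leaf — visit 35.
      At 18: go right to 32.
        32 is a leaf — visit 32.
      Visit 18.
    At 33: no right child.
    Visit 33.
  At 5: go right to 24.
    At 24: go left to 2.
      2 is a leaf — visit 2.
    At 24: go right to 9.
      At 9: go left to 20.
        At 20: no left child.
        At 20: go right to 22.
          At 22: no left child.
          At 22: go right to 21.
            21 is a leaf — visit 21.
          Visit 22.
        Visit 20.
      At 9: go right to 28.
        At 28: no left child.
        At 28: go right to 7.
          At 7: no left child.
          At 7: go right to 31.
            At 31: go left to 23.
              23 is a leaf — visit 23.
            At 31: no right child.
            Visit 31.
          Visit 7.
        Visit 28.
      Visit 9.
    Visit 24.
  Visit 5.
At 13: no right child.
Visit 13.

35, 32, 18, 33, 2, 21, 22, 20, 23, 31, 7, 28, 9, 24, 5, 13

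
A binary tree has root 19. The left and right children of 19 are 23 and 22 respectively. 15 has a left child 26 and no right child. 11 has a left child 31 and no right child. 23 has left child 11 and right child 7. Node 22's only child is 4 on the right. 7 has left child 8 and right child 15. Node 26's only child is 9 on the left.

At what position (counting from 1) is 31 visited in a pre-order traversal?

4

Pre-order visits the node, then its left subtree, then its right subtree.
Visit 19.
At 19: go left to 23.
  Visit 23.
  At 23: go left to 11.
    Visit 11.
    At 11: go left to 31.
      31 is a leaf — visit 31.
    At 11: no right child.
  At 23: go right to 7.
    Visit 7.
    At 7: go left to 8.
      8 is a leaf — visit 8.
    At 7: go right to 15.
      Visit 15.
      At 15: go left to 26.
        Visit 26.
        At 26: go left to 9.
          9 is a leaf — visit 9.
        At 26: no right child.
      At 15: no right child.
At 19: go right to 22.
  Visit 22.
  At 22: no left child.
  At 22: go right to 4.
    4 is a leaf — visit 4.
Full pre-order sequence: 19, 23, 11, 31, 7, 8, 15, 26, 9, 22, 4.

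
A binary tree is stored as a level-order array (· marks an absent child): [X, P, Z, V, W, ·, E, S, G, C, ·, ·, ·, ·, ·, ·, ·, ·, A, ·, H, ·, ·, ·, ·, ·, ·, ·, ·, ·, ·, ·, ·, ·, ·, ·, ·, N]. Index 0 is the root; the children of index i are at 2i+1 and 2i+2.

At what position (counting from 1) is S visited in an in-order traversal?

In-order visits the left subtree, then the node, then the right subtree.
At X: go left to P.
  At P: go left to V.
    At V: go left to S.
      S is a leaf — visit S.
    Visit V.
    At V: go right to G.
      At G: no left child.
      Visit G.
      At G: go right to A.
        At A: go left to N.
          N is a leaf — visit N.
        Visit A.
        At A: no right child.
  Visit P.
  At P: go right to W.
    At W: go left to C.
      At C: no left child.
      Visit C.
      At C: go right to H.
        H is a leaf — visit H.
    Visit W.
    At W: no right child.
Visit X.
At X: go right to Z.
  At Z: no left child.
  Visit Z.
  At Z: go right to E.
    E is a leaf — visit E.
Full in-order sequence: S, V, G, N, A, P, C, H, W, X, Z, E.

1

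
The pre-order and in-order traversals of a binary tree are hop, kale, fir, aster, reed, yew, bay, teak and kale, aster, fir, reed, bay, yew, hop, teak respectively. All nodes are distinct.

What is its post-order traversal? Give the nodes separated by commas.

aster, bay, yew, reed, fir, kale, teak, hop

The first element of pre-order is the root; it splits in-order into left and right subtrees.
Root hop: left subtree has 6 nodes {kale, aster, fir, reed, bay, yew}, right has 1 {teak}.
  Root kale: left subtree has 0 nodes { }, right has 5 {aster, fir, reed, bay, yew}.
    Root fir: left subtree has 1 node {aster}, right has 3 {reed, bay, yew}.
      Root reed: left subtree has 0 nodes { }, right has 2 {bay, yew}.
        Root yew: left subtree has 1 node {bay}, right has 0 { }.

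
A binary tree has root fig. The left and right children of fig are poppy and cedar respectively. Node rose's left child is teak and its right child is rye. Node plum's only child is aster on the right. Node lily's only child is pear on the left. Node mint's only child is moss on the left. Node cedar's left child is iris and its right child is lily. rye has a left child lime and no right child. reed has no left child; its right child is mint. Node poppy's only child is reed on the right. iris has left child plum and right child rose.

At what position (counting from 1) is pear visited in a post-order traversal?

Post-order visits the left subtree, then the right subtree, then the node.
At fig: go left to poppy.
  At poppy: no left child.
  At poppy: go right to reed.
    At reed: no left child.
    At reed: go right to mint.
      At mint: go left to moss.
        moss is a leaf — visit moss.
      At mint: no right child.
      Visit mint.
    Visit reed.
  Visit poppy.
At fig: go right to cedar.
  At cedar: go left to iris.
    At iris: go left to plum.
      At plum: no left child.
      At plum: go right to aster.
        aster is a leaf — visit aster.
      Visit plum.
    At iris: go right to rose.
      At rose: go left to teak.
        teak is a leaf — visit teak.
      At rose: go right to rye.
        At rye: go left to lime.
          lime is a leaf — visit lime.
        At rye: no right child.
        Visit rye.
      Visit rose.
    Visit iris.
  At cedar: go right to lily.
    At lily: go left to pear.
      pear is a leaf — visit pear.
    At lily: no right child.
    Visit lily.
  Visit cedar.
Visit fig.
Full post-order sequence: moss, mint, reed, poppy, aster, plum, teak, lime, rye, rose, iris, pear, lily, cedar, fig.

12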